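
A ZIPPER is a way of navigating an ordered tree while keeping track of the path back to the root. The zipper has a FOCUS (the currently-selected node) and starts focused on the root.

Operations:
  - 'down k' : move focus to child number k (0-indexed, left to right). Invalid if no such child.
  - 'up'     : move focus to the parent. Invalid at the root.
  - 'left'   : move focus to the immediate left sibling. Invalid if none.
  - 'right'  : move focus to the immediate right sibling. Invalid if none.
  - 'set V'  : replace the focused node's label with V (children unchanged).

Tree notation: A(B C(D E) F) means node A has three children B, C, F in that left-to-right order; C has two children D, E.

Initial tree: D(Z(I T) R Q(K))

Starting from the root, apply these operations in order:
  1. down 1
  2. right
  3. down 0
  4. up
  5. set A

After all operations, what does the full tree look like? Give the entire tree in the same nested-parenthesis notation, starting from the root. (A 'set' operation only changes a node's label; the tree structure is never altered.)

Step 1 (down 1): focus=R path=1 depth=1 children=[] left=['Z'] right=['Q'] parent=D
Step 2 (right): focus=Q path=2 depth=1 children=['K'] left=['Z', 'R'] right=[] parent=D
Step 3 (down 0): focus=K path=2/0 depth=2 children=[] left=[] right=[] parent=Q
Step 4 (up): focus=Q path=2 depth=1 children=['K'] left=['Z', 'R'] right=[] parent=D
Step 5 (set A): focus=A path=2 depth=1 children=['K'] left=['Z', 'R'] right=[] parent=D

Answer: D(Z(I T) R A(K))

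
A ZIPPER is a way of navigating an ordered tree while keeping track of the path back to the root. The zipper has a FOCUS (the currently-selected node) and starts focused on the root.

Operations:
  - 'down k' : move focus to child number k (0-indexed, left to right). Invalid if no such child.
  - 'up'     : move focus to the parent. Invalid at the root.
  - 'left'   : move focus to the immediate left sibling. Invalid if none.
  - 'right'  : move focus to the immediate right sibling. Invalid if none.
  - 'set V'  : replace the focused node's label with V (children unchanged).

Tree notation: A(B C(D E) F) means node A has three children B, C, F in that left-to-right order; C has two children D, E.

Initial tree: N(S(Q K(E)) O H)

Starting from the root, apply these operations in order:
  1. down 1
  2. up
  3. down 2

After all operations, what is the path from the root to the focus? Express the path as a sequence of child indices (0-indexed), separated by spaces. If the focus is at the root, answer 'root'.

Answer: 2

Derivation:
Step 1 (down 1): focus=O path=1 depth=1 children=[] left=['S'] right=['H'] parent=N
Step 2 (up): focus=N path=root depth=0 children=['S', 'O', 'H'] (at root)
Step 3 (down 2): focus=H path=2 depth=1 children=[] left=['S', 'O'] right=[] parent=N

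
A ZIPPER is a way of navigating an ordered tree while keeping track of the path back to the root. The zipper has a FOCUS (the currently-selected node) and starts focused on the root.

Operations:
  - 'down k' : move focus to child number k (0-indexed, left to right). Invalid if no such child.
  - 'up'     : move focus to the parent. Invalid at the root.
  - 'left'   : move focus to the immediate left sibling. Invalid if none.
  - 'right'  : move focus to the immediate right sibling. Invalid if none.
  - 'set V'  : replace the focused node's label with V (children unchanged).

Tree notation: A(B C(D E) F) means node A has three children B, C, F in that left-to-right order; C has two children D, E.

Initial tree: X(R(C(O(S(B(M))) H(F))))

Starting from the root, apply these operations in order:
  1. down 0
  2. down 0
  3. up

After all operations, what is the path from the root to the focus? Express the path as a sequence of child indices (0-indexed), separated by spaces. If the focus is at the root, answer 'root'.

Step 1 (down 0): focus=R path=0 depth=1 children=['C'] left=[] right=[] parent=X
Step 2 (down 0): focus=C path=0/0 depth=2 children=['O', 'H'] left=[] right=[] parent=R
Step 3 (up): focus=R path=0 depth=1 children=['C'] left=[] right=[] parent=X

Answer: 0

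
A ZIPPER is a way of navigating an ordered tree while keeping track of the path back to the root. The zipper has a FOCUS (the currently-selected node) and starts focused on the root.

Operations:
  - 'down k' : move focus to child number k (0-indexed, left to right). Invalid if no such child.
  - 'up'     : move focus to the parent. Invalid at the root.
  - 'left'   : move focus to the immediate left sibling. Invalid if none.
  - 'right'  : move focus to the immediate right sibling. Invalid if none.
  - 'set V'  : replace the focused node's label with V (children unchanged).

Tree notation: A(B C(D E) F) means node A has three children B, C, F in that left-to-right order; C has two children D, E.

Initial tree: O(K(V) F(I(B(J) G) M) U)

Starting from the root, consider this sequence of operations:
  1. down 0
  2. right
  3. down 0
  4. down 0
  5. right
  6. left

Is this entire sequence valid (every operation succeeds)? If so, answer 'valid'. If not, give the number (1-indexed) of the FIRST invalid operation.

Step 1 (down 0): focus=K path=0 depth=1 children=['V'] left=[] right=['F', 'U'] parent=O
Step 2 (right): focus=F path=1 depth=1 children=['I', 'M'] left=['K'] right=['U'] parent=O
Step 3 (down 0): focus=I path=1/0 depth=2 children=['B', 'G'] left=[] right=['M'] parent=F
Step 4 (down 0): focus=B path=1/0/0 depth=3 children=['J'] left=[] right=['G'] parent=I
Step 5 (right): focus=G path=1/0/1 depth=3 children=[] left=['B'] right=[] parent=I
Step 6 (left): focus=B path=1/0/0 depth=3 children=['J'] left=[] right=['G'] parent=I

Answer: valid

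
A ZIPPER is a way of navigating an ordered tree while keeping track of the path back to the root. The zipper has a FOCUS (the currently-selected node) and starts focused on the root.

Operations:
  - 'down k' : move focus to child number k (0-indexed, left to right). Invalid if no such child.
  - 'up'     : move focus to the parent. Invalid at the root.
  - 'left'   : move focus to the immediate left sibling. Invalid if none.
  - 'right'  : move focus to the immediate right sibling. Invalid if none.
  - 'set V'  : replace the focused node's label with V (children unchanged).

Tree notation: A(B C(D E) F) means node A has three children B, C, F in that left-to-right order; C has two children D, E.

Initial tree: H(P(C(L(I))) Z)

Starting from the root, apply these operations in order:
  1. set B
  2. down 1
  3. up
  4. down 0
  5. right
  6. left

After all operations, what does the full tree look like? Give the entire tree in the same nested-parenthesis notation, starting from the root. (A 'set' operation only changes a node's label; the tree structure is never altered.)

Step 1 (set B): focus=B path=root depth=0 children=['P', 'Z'] (at root)
Step 2 (down 1): focus=Z path=1 depth=1 children=[] left=['P'] right=[] parent=B
Step 3 (up): focus=B path=root depth=0 children=['P', 'Z'] (at root)
Step 4 (down 0): focus=P path=0 depth=1 children=['C'] left=[] right=['Z'] parent=B
Step 5 (right): focus=Z path=1 depth=1 children=[] left=['P'] right=[] parent=B
Step 6 (left): focus=P path=0 depth=1 children=['C'] left=[] right=['Z'] parent=B

Answer: B(P(C(L(I))) Z)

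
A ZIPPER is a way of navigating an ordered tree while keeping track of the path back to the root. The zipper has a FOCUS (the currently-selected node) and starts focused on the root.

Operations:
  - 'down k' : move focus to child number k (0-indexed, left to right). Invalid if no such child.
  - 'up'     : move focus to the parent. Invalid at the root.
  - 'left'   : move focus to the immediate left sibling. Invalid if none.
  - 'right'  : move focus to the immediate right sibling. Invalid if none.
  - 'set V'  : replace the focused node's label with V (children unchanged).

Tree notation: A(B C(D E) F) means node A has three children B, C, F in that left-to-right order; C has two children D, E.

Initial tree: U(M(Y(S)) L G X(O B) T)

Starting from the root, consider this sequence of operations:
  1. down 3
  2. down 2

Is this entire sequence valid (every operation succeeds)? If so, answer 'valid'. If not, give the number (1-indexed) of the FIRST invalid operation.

Answer: 2

Derivation:
Step 1 (down 3): focus=X path=3 depth=1 children=['O', 'B'] left=['M', 'L', 'G'] right=['T'] parent=U
Step 2 (down 2): INVALID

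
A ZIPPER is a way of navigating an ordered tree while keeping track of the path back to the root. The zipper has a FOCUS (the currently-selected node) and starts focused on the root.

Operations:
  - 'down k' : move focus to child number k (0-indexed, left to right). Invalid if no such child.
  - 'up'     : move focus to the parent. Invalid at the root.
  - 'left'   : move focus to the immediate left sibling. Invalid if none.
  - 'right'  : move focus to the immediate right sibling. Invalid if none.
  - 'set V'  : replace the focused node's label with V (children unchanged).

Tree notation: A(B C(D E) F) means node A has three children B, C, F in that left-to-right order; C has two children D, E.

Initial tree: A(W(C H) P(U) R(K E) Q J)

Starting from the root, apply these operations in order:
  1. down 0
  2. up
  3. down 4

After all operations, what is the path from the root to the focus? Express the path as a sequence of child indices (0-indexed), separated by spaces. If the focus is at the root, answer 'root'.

Answer: 4

Derivation:
Step 1 (down 0): focus=W path=0 depth=1 children=['C', 'H'] left=[] right=['P', 'R', 'Q', 'J'] parent=A
Step 2 (up): focus=A path=root depth=0 children=['W', 'P', 'R', 'Q', 'J'] (at root)
Step 3 (down 4): focus=J path=4 depth=1 children=[] left=['W', 'P', 'R', 'Q'] right=[] parent=A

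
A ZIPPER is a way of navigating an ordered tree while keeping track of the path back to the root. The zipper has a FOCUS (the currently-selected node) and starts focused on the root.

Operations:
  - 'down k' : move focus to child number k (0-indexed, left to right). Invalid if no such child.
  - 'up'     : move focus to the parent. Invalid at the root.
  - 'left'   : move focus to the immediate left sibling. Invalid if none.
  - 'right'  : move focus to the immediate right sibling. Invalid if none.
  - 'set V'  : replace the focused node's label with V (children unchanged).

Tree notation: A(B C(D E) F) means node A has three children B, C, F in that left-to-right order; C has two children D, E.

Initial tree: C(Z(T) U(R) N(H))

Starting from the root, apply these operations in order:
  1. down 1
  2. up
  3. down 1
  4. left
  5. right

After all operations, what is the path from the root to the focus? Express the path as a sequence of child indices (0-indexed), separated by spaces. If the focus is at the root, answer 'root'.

Step 1 (down 1): focus=U path=1 depth=1 children=['R'] left=['Z'] right=['N'] parent=C
Step 2 (up): focus=C path=root depth=0 children=['Z', 'U', 'N'] (at root)
Step 3 (down 1): focus=U path=1 depth=1 children=['R'] left=['Z'] right=['N'] parent=C
Step 4 (left): focus=Z path=0 depth=1 children=['T'] left=[] right=['U', 'N'] parent=C
Step 5 (right): focus=U path=1 depth=1 children=['R'] left=['Z'] right=['N'] parent=C

Answer: 1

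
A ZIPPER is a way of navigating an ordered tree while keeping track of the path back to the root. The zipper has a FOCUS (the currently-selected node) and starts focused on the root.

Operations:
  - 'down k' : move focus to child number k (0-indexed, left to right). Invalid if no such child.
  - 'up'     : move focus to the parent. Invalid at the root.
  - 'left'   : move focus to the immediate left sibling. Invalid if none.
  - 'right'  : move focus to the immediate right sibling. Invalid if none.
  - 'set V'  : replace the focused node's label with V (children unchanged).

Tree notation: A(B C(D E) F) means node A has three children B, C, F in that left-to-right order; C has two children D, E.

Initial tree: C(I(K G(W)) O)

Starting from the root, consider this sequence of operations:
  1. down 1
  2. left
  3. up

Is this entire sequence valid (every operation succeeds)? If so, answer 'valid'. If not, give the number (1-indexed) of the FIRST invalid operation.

Answer: valid

Derivation:
Step 1 (down 1): focus=O path=1 depth=1 children=[] left=['I'] right=[] parent=C
Step 2 (left): focus=I path=0 depth=1 children=['K', 'G'] left=[] right=['O'] parent=C
Step 3 (up): focus=C path=root depth=0 children=['I', 'O'] (at root)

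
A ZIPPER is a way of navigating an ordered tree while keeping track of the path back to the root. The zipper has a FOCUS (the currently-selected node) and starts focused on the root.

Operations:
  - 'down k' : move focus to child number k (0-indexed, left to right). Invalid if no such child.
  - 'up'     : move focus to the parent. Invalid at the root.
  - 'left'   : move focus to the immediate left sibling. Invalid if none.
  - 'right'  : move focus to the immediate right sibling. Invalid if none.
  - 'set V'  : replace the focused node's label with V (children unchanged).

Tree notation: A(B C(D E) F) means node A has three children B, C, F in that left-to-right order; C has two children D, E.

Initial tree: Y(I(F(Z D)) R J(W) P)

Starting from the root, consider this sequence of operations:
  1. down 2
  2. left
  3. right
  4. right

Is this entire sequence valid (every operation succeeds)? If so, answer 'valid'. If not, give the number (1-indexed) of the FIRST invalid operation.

Answer: valid

Derivation:
Step 1 (down 2): focus=J path=2 depth=1 children=['W'] left=['I', 'R'] right=['P'] parent=Y
Step 2 (left): focus=R path=1 depth=1 children=[] left=['I'] right=['J', 'P'] parent=Y
Step 3 (right): focus=J path=2 depth=1 children=['W'] left=['I', 'R'] right=['P'] parent=Y
Step 4 (right): focus=P path=3 depth=1 children=[] left=['I', 'R', 'J'] right=[] parent=Y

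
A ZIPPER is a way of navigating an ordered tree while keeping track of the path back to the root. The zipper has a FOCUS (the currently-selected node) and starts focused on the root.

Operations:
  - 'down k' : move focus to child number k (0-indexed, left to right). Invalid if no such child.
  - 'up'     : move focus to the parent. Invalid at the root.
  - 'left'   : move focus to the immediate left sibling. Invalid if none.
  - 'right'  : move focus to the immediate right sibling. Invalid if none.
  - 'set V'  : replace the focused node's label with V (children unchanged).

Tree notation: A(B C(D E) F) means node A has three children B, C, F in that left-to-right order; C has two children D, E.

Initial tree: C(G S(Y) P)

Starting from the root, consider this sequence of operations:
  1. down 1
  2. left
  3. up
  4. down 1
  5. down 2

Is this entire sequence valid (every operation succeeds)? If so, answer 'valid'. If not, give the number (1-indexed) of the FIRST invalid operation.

Answer: 5

Derivation:
Step 1 (down 1): focus=S path=1 depth=1 children=['Y'] left=['G'] right=['P'] parent=C
Step 2 (left): focus=G path=0 depth=1 children=[] left=[] right=['S', 'P'] parent=C
Step 3 (up): focus=C path=root depth=0 children=['G', 'S', 'P'] (at root)
Step 4 (down 1): focus=S path=1 depth=1 children=['Y'] left=['G'] right=['P'] parent=C
Step 5 (down 2): INVALID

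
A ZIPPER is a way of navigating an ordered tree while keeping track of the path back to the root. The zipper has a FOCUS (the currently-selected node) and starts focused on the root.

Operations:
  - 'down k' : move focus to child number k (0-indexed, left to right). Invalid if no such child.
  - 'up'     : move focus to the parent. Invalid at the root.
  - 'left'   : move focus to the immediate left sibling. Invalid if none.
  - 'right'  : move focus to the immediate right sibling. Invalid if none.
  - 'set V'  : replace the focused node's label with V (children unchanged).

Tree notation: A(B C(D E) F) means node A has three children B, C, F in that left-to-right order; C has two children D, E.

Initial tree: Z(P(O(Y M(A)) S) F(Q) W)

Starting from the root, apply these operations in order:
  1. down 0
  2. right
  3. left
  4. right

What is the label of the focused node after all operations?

Step 1 (down 0): focus=P path=0 depth=1 children=['O', 'S'] left=[] right=['F', 'W'] parent=Z
Step 2 (right): focus=F path=1 depth=1 children=['Q'] left=['P'] right=['W'] parent=Z
Step 3 (left): focus=P path=0 depth=1 children=['O', 'S'] left=[] right=['F', 'W'] parent=Z
Step 4 (right): focus=F path=1 depth=1 children=['Q'] left=['P'] right=['W'] parent=Z

Answer: F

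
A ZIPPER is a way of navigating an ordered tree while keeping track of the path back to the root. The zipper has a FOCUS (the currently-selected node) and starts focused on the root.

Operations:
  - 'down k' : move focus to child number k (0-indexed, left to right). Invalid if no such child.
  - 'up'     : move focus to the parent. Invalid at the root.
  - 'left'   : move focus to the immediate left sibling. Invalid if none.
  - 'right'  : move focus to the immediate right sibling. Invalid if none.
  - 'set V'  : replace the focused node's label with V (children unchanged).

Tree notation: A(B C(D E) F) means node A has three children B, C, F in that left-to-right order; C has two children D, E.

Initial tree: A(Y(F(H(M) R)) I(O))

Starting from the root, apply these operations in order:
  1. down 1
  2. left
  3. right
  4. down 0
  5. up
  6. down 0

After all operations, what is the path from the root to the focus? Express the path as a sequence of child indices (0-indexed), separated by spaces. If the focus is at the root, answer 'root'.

Step 1 (down 1): focus=I path=1 depth=1 children=['O'] left=['Y'] right=[] parent=A
Step 2 (left): focus=Y path=0 depth=1 children=['F'] left=[] right=['I'] parent=A
Step 3 (right): focus=I path=1 depth=1 children=['O'] left=['Y'] right=[] parent=A
Step 4 (down 0): focus=O path=1/0 depth=2 children=[] left=[] right=[] parent=I
Step 5 (up): focus=I path=1 depth=1 children=['O'] left=['Y'] right=[] parent=A
Step 6 (down 0): focus=O path=1/0 depth=2 children=[] left=[] right=[] parent=I

Answer: 1 0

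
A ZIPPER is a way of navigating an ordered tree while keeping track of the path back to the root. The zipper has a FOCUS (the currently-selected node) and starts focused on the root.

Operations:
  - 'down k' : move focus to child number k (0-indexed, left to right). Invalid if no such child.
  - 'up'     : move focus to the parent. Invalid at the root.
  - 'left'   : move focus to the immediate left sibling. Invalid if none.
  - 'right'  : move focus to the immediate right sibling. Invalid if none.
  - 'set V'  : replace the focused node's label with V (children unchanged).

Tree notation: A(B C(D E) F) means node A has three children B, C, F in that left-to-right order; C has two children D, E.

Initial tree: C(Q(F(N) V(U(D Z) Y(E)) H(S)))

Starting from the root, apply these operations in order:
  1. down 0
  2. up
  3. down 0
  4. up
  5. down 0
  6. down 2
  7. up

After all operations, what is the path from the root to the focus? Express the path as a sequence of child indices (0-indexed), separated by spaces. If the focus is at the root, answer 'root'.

Step 1 (down 0): focus=Q path=0 depth=1 children=['F', 'V', 'H'] left=[] right=[] parent=C
Step 2 (up): focus=C path=root depth=0 children=['Q'] (at root)
Step 3 (down 0): focus=Q path=0 depth=1 children=['F', 'V', 'H'] left=[] right=[] parent=C
Step 4 (up): focus=C path=root depth=0 children=['Q'] (at root)
Step 5 (down 0): focus=Q path=0 depth=1 children=['F', 'V', 'H'] left=[] right=[] parent=C
Step 6 (down 2): focus=H path=0/2 depth=2 children=['S'] left=['F', 'V'] right=[] parent=Q
Step 7 (up): focus=Q path=0 depth=1 children=['F', 'V', 'H'] left=[] right=[] parent=C

Answer: 0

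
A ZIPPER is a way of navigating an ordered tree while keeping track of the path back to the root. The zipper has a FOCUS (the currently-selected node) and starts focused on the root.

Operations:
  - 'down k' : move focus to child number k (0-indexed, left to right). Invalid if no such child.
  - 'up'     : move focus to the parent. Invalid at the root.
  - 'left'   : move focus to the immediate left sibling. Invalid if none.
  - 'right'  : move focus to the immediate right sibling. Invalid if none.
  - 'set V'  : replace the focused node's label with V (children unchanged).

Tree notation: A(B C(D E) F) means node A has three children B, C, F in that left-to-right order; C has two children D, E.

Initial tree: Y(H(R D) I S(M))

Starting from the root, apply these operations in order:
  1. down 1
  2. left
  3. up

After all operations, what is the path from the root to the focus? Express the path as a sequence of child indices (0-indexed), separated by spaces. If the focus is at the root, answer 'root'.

Answer: root

Derivation:
Step 1 (down 1): focus=I path=1 depth=1 children=[] left=['H'] right=['S'] parent=Y
Step 2 (left): focus=H path=0 depth=1 children=['R', 'D'] left=[] right=['I', 'S'] parent=Y
Step 3 (up): focus=Y path=root depth=0 children=['H', 'I', 'S'] (at root)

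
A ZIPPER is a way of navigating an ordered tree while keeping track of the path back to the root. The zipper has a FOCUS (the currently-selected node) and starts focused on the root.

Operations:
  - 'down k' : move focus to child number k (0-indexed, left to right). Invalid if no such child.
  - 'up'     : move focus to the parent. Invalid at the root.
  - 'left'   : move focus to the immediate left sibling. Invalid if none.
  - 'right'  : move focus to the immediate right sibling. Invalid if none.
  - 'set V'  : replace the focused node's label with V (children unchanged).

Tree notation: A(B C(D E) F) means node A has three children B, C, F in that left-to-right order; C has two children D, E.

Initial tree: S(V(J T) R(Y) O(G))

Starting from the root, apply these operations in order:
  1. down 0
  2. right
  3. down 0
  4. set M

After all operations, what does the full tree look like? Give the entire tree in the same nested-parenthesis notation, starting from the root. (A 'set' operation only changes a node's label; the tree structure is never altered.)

Step 1 (down 0): focus=V path=0 depth=1 children=['J', 'T'] left=[] right=['R', 'O'] parent=S
Step 2 (right): focus=R path=1 depth=1 children=['Y'] left=['V'] right=['O'] parent=S
Step 3 (down 0): focus=Y path=1/0 depth=2 children=[] left=[] right=[] parent=R
Step 4 (set M): focus=M path=1/0 depth=2 children=[] left=[] right=[] parent=R

Answer: S(V(J T) R(M) O(G))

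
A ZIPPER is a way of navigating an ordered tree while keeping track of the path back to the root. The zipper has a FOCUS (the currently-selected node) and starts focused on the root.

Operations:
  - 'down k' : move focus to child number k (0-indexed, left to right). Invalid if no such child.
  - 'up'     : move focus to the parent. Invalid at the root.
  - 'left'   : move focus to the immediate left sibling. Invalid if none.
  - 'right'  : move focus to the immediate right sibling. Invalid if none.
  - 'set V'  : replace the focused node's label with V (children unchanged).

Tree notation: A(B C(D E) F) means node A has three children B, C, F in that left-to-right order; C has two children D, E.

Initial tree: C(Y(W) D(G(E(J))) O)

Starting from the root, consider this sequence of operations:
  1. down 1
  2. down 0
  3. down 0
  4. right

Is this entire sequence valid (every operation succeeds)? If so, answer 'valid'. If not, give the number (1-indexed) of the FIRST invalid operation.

Answer: 4

Derivation:
Step 1 (down 1): focus=D path=1 depth=1 children=['G'] left=['Y'] right=['O'] parent=C
Step 2 (down 0): focus=G path=1/0 depth=2 children=['E'] left=[] right=[] parent=D
Step 3 (down 0): focus=E path=1/0/0 depth=3 children=['J'] left=[] right=[] parent=G
Step 4 (right): INVALID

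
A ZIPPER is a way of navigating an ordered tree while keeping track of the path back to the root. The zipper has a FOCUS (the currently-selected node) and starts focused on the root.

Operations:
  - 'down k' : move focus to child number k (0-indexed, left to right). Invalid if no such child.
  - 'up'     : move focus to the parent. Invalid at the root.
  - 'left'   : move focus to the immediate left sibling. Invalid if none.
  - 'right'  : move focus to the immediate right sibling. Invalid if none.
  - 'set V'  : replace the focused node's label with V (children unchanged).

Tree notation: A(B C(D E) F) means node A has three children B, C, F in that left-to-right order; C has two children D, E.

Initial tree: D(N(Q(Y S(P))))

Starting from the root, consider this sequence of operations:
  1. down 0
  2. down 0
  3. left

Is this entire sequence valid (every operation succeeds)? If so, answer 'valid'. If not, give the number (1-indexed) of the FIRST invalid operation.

Answer: 3

Derivation:
Step 1 (down 0): focus=N path=0 depth=1 children=['Q'] left=[] right=[] parent=D
Step 2 (down 0): focus=Q path=0/0 depth=2 children=['Y', 'S'] left=[] right=[] parent=N
Step 3 (left): INVALID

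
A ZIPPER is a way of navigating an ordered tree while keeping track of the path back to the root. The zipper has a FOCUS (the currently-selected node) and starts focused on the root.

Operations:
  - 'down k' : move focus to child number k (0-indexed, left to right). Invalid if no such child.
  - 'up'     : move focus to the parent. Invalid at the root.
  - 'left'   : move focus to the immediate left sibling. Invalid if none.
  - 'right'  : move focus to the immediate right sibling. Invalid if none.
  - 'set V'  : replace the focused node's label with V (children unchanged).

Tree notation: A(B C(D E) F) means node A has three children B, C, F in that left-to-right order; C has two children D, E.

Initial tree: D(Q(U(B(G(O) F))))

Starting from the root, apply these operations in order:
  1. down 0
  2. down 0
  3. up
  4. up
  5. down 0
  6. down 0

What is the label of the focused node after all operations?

Answer: U

Derivation:
Step 1 (down 0): focus=Q path=0 depth=1 children=['U'] left=[] right=[] parent=D
Step 2 (down 0): focus=U path=0/0 depth=2 children=['B'] left=[] right=[] parent=Q
Step 3 (up): focus=Q path=0 depth=1 children=['U'] left=[] right=[] parent=D
Step 4 (up): focus=D path=root depth=0 children=['Q'] (at root)
Step 5 (down 0): focus=Q path=0 depth=1 children=['U'] left=[] right=[] parent=D
Step 6 (down 0): focus=U path=0/0 depth=2 children=['B'] left=[] right=[] parent=Q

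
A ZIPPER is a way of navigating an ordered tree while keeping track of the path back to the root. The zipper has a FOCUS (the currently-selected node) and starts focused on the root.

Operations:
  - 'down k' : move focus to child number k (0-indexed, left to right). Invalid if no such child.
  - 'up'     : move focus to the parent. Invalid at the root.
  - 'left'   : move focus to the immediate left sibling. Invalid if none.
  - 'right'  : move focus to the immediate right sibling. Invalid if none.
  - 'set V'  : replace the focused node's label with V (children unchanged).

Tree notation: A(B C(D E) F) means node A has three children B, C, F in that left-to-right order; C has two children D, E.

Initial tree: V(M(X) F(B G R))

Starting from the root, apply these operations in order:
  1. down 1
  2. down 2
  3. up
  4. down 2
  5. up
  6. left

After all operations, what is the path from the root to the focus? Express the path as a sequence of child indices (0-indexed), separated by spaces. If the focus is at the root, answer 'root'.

Answer: 0

Derivation:
Step 1 (down 1): focus=F path=1 depth=1 children=['B', 'G', 'R'] left=['M'] right=[] parent=V
Step 2 (down 2): focus=R path=1/2 depth=2 children=[] left=['B', 'G'] right=[] parent=F
Step 3 (up): focus=F path=1 depth=1 children=['B', 'G', 'R'] left=['M'] right=[] parent=V
Step 4 (down 2): focus=R path=1/2 depth=2 children=[] left=['B', 'G'] right=[] parent=F
Step 5 (up): focus=F path=1 depth=1 children=['B', 'G', 'R'] left=['M'] right=[] parent=V
Step 6 (left): focus=M path=0 depth=1 children=['X'] left=[] right=['F'] parent=V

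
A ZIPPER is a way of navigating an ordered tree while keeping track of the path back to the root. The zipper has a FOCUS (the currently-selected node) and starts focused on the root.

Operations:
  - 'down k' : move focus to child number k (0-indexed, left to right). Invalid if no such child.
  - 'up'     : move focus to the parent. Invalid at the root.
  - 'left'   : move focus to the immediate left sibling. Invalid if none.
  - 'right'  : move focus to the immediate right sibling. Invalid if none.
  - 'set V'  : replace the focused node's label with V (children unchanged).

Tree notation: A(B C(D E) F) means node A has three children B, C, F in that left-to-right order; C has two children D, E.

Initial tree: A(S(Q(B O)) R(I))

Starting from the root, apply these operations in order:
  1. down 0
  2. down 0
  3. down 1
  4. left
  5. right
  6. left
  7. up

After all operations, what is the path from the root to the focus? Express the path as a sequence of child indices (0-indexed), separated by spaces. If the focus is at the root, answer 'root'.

Step 1 (down 0): focus=S path=0 depth=1 children=['Q'] left=[] right=['R'] parent=A
Step 2 (down 0): focus=Q path=0/0 depth=2 children=['B', 'O'] left=[] right=[] parent=S
Step 3 (down 1): focus=O path=0/0/1 depth=3 children=[] left=['B'] right=[] parent=Q
Step 4 (left): focus=B path=0/0/0 depth=3 children=[] left=[] right=['O'] parent=Q
Step 5 (right): focus=O path=0/0/1 depth=3 children=[] left=['B'] right=[] parent=Q
Step 6 (left): focus=B path=0/0/0 depth=3 children=[] left=[] right=['O'] parent=Q
Step 7 (up): focus=Q path=0/0 depth=2 children=['B', 'O'] left=[] right=[] parent=S

Answer: 0 0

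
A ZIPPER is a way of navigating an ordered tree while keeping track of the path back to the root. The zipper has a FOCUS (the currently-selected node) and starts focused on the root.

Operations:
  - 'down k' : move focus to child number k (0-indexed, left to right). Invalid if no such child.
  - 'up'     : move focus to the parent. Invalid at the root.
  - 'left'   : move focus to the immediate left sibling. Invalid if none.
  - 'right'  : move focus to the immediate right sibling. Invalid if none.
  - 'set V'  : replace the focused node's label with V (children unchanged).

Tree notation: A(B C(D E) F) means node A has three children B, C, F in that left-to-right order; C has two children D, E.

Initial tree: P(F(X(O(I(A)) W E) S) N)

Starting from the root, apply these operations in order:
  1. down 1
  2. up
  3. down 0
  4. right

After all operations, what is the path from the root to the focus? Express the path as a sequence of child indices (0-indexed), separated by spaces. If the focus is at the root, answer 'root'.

Answer: 1

Derivation:
Step 1 (down 1): focus=N path=1 depth=1 children=[] left=['F'] right=[] parent=P
Step 2 (up): focus=P path=root depth=0 children=['F', 'N'] (at root)
Step 3 (down 0): focus=F path=0 depth=1 children=['X', 'S'] left=[] right=['N'] parent=P
Step 4 (right): focus=N path=1 depth=1 children=[] left=['F'] right=[] parent=P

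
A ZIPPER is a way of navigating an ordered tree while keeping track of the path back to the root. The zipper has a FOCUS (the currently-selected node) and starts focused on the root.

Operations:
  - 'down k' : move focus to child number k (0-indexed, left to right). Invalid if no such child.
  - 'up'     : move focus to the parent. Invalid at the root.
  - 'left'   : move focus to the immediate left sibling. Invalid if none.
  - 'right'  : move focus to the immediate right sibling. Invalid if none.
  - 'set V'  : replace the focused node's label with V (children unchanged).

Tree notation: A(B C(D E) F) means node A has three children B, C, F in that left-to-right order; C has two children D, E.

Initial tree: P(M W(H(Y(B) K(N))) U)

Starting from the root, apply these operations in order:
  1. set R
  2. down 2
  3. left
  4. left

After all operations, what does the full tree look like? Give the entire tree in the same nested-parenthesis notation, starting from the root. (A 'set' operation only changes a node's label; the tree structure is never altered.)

Step 1 (set R): focus=R path=root depth=0 children=['M', 'W', 'U'] (at root)
Step 2 (down 2): focus=U path=2 depth=1 children=[] left=['M', 'W'] right=[] parent=R
Step 3 (left): focus=W path=1 depth=1 children=['H'] left=['M'] right=['U'] parent=R
Step 4 (left): focus=M path=0 depth=1 children=[] left=[] right=['W', 'U'] parent=R

Answer: R(M W(H(Y(B) K(N))) U)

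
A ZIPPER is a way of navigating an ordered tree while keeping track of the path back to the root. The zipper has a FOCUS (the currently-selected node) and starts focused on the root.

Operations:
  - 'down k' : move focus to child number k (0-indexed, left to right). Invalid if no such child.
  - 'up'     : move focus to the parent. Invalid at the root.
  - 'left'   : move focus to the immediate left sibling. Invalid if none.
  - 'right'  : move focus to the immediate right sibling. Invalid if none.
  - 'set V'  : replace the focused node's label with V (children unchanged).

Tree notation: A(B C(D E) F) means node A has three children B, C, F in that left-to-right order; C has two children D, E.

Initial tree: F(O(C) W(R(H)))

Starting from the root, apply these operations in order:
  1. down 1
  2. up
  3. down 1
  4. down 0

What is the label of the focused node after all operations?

Answer: R

Derivation:
Step 1 (down 1): focus=W path=1 depth=1 children=['R'] left=['O'] right=[] parent=F
Step 2 (up): focus=F path=root depth=0 children=['O', 'W'] (at root)
Step 3 (down 1): focus=W path=1 depth=1 children=['R'] left=['O'] right=[] parent=F
Step 4 (down 0): focus=R path=1/0 depth=2 children=['H'] left=[] right=[] parent=W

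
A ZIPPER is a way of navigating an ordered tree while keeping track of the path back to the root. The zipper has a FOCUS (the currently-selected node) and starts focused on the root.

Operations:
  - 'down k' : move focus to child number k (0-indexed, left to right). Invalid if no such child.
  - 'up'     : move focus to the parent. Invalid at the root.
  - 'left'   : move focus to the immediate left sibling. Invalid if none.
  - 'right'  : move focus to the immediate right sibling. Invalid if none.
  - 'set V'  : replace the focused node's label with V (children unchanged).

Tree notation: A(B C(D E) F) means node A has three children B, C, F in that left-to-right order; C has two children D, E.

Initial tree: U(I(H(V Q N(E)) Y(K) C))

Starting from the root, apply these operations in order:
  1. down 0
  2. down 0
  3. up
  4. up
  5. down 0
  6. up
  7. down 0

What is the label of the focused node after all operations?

Answer: I

Derivation:
Step 1 (down 0): focus=I path=0 depth=1 children=['H', 'Y', 'C'] left=[] right=[] parent=U
Step 2 (down 0): focus=H path=0/0 depth=2 children=['V', 'Q', 'N'] left=[] right=['Y', 'C'] parent=I
Step 3 (up): focus=I path=0 depth=1 children=['H', 'Y', 'C'] left=[] right=[] parent=U
Step 4 (up): focus=U path=root depth=0 children=['I'] (at root)
Step 5 (down 0): focus=I path=0 depth=1 children=['H', 'Y', 'C'] left=[] right=[] parent=U
Step 6 (up): focus=U path=root depth=0 children=['I'] (at root)
Step 7 (down 0): focus=I path=0 depth=1 children=['H', 'Y', 'C'] left=[] right=[] parent=U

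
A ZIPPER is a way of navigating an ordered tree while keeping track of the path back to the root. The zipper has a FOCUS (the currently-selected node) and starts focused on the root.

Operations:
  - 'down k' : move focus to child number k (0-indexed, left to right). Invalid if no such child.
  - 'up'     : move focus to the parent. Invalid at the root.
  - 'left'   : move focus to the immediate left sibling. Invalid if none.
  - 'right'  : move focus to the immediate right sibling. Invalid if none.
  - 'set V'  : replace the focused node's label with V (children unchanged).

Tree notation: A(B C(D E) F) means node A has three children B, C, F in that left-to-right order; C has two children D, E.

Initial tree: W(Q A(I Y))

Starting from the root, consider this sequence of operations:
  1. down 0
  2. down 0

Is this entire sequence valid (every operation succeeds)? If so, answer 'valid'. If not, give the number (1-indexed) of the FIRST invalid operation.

Step 1 (down 0): focus=Q path=0 depth=1 children=[] left=[] right=['A'] parent=W
Step 2 (down 0): INVALID

Answer: 2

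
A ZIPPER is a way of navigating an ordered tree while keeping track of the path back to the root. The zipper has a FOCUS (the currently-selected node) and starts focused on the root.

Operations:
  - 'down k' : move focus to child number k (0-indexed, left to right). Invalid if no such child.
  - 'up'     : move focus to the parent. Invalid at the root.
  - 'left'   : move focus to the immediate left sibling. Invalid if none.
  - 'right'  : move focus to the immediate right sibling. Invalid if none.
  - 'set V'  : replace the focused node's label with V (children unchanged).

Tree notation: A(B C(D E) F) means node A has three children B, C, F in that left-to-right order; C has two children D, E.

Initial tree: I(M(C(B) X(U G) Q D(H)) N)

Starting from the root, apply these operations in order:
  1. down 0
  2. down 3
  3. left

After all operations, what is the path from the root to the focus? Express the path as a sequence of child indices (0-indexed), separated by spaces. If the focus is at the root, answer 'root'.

Answer: 0 2

Derivation:
Step 1 (down 0): focus=M path=0 depth=1 children=['C', 'X', 'Q', 'D'] left=[] right=['N'] parent=I
Step 2 (down 3): focus=D path=0/3 depth=2 children=['H'] left=['C', 'X', 'Q'] right=[] parent=M
Step 3 (left): focus=Q path=0/2 depth=2 children=[] left=['C', 'X'] right=['D'] parent=M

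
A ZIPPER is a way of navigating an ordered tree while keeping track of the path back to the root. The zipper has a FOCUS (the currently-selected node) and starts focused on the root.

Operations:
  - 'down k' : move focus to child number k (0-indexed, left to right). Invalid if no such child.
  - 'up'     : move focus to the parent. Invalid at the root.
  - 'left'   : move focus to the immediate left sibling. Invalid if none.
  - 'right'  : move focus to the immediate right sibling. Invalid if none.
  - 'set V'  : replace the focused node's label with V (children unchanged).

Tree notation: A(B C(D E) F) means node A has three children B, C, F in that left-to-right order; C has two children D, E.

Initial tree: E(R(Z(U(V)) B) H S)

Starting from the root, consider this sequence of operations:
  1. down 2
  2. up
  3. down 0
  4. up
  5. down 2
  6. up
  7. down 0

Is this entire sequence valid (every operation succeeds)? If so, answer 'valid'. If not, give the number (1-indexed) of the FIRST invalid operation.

Answer: valid

Derivation:
Step 1 (down 2): focus=S path=2 depth=1 children=[] left=['R', 'H'] right=[] parent=E
Step 2 (up): focus=E path=root depth=0 children=['R', 'H', 'S'] (at root)
Step 3 (down 0): focus=R path=0 depth=1 children=['Z', 'B'] left=[] right=['H', 'S'] parent=E
Step 4 (up): focus=E path=root depth=0 children=['R', 'H', 'S'] (at root)
Step 5 (down 2): focus=S path=2 depth=1 children=[] left=['R', 'H'] right=[] parent=E
Step 6 (up): focus=E path=root depth=0 children=['R', 'H', 'S'] (at root)
Step 7 (down 0): focus=R path=0 depth=1 children=['Z', 'B'] left=[] right=['H', 'S'] parent=E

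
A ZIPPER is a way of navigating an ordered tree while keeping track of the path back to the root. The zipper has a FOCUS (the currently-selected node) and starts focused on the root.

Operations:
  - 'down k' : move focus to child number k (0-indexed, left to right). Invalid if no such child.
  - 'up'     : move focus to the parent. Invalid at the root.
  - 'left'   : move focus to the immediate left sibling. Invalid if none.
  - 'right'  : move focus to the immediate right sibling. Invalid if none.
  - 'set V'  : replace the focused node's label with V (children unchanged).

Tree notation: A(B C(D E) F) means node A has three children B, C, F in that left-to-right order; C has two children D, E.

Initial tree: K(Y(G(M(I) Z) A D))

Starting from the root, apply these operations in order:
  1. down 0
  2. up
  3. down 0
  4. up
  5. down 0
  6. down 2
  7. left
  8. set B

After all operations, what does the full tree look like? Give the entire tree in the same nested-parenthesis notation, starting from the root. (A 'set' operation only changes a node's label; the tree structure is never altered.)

Step 1 (down 0): focus=Y path=0 depth=1 children=['G', 'A', 'D'] left=[] right=[] parent=K
Step 2 (up): focus=K path=root depth=0 children=['Y'] (at root)
Step 3 (down 0): focus=Y path=0 depth=1 children=['G', 'A', 'D'] left=[] right=[] parent=K
Step 4 (up): focus=K path=root depth=0 children=['Y'] (at root)
Step 5 (down 0): focus=Y path=0 depth=1 children=['G', 'A', 'D'] left=[] right=[] parent=K
Step 6 (down 2): focus=D path=0/2 depth=2 children=[] left=['G', 'A'] right=[] parent=Y
Step 7 (left): focus=A path=0/1 depth=2 children=[] left=['G'] right=['D'] parent=Y
Step 8 (set B): focus=B path=0/1 depth=2 children=[] left=['G'] right=['D'] parent=Y

Answer: K(Y(G(M(I) Z) B D))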